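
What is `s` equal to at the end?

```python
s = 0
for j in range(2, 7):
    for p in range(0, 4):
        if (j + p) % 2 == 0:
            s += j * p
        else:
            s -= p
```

40

j=2,p=0: even sum, s = 0+0 = 0
j=2,p=1: odd sum, s = 0-1 = -1
j=2,p=2: even sum, s = (-1)+4 = 3
j=2,p=3: odd sum, s = 3-3 = 0
j=3,p=0: odd sum, s = 0-0 = 0
j=3,p=1: even sum, s = 0+3 = 3
j=3,p=2: odd sum, s = 3-2 = 1
j=3,p=3: even sum, s = 1+9 = 10
j=4,p=0: even sum, s = 10+0 = 10
j=4,p=1: odd sum, s = 10-1 = 9
j=4,p=2: even sum, s = 9+8 = 17
j=4,p=3: odd sum, s = 17-3 = 14
j=5,p=0: odd sum, s = 14-0 = 14
j=5,p=1: even sum, s = 14+5 = 19
j=5,p=2: odd sum, s = 19-2 = 17
j=5,p=3: even sum, s = 17+15 = 32
j=6,p=0: even sum, s = 32+0 = 32
j=6,p=1: odd sum, s = 32-1 = 31
j=6,p=2: even sum, s = 31+12 = 43
j=6,p=3: odd sum, s = 43-3 = 40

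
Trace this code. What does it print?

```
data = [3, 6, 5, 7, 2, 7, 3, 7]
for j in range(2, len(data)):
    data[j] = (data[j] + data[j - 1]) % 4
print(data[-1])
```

1

j=2: data[2] = (5+6)%4 = 3 → [3, 6, 3, 7, 2, 7, 3, 7]
j=3: data[3] = (7+3)%4 = 2 → [3, 6, 3, 2, 2, 7, 3, 7]
j=4: data[4] = (2+2)%4 = 0 → [3, 6, 3, 2, 0, 7, 3, 7]
j=5: data[5] = (7+0)%4 = 3 → [3, 6, 3, 2, 0, 3, 3, 7]
j=6: data[6] = (3+3)%4 = 2 → [3, 6, 3, 2, 0, 3, 2, 7]
j=7: data[7] = (7+2)%4 = 1 → [3, 6, 3, 2, 0, 3, 2, 1]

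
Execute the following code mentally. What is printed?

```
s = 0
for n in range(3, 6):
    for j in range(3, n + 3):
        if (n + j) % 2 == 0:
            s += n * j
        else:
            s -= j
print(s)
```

n=3,j=3: even sum, s = 0+9 = 9
n=3,j=4: odd sum, s = 9-4 = 5
n=3,j=5: even sum, s = 5+15 = 20
n=4,j=3: odd sum, s = 20-3 = 17
n=4,j=4: even sum, s = 17+16 = 33
n=4,j=5: odd sum, s = 33-5 = 28
n=4,j=6: even sum, s = 28+24 = 52
n=5,j=3: even sum, s = 52+15 = 67
n=5,j=4: odd sum, s = 67-4 = 63
n=5,j=5: even sum, s = 63+25 = 88
n=5,j=6: odd sum, s = 88-6 = 82
n=5,j=7: even sum, s = 82+35 = 117

117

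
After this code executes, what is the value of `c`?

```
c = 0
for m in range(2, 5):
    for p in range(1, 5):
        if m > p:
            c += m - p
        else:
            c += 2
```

22

m=2,p=1: 2>1, c = 0+1 = 1
m=2,p=2: not 2>2, c = 1+2 = 3
m=2,p=3: not 2>3, c = 3+2 = 5
m=2,p=4: not 2>4, c = 5+2 = 7
m=3,p=1: 3>1, c = 7+2 = 9
m=3,p=2: 3>2, c = 9+1 = 10
m=3,p=3: not 3>3, c = 10+2 = 12
m=3,p=4: not 3>4, c = 12+2 = 14
m=4,p=1: 4>1, c = 14+3 = 17
m=4,p=2: 4>2, c = 17+2 = 19
m=4,p=3: 4>3, c = 19+1 = 20
m=4,p=4: not 4>4, c = 20+2 = 22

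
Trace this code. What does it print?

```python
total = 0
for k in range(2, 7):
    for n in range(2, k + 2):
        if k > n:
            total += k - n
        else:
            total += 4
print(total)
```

60

k=2,n=2: not 2>2, total = 0+4 = 4
k=2,n=3: not 2>3, total = 4+4 = 8
k=3,n=2: 3>2, total = 8+1 = 9
k=3,n=3: not 3>3, total = 9+4 = 13
k=3,n=4: not 3>4, total = 13+4 = 17
k=4,n=2: 4>2, total = 17+2 = 19
k=4,n=3: 4>3, total = 19+1 = 20
k=4,n=4: not 4>4, total = 20+4 = 24
k=4,n=5: not 4>5, total = 24+4 = 28
k=5,n=2: 5>2, total = 28+3 = 31
k=5,n=3: 5>3, total = 31+2 = 33
k=5,n=4: 5>4, total = 33+1 = 34
k=5,n=5: not 5>5, total = 34+4 = 38
k=5,n=6: not 5>6, total = 38+4 = 42
k=6,n=2: 6>2, total = 42+4 = 46
k=6,n=3: 6>3, total = 46+3 = 49
k=6,n=4: 6>4, total = 49+2 = 51
k=6,n=5: 6>5, total = 51+1 = 52
k=6,n=6: not 6>6, total = 52+4 = 56
k=6,n=7: not 6>7, total = 56+4 = 60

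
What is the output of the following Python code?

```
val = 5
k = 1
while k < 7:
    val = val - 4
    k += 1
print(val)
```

k=1: val = 5-4 = 1
k=2: val = 1-4 = -3
k=3: val = (-3)-4 = -7
k=4: val = (-7)-4 = -11
k=5: val = (-11)-4 = -15
k=6: val = (-15)-4 = -19

-19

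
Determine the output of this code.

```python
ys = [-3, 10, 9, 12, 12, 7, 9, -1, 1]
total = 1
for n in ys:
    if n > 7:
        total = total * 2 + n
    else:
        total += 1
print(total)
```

381

n=-3: not >7, total = 1+1 = 2
n=10: >7, total = 2*2+10 = 14
n=9: >7, total = 14*2+9 = 37
n=12: >7, total = 37*2+12 = 86
n=12: >7, total = 86*2+12 = 184
n=7: not >7, total = 184+1 = 185
n=9: >7, total = 185*2+9 = 379
n=-1: not >7, total = 379+1 = 380
n=1: not >7, total = 380+1 = 381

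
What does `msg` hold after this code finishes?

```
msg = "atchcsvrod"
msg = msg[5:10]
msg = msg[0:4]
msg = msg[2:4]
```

'ro'

slice [5:10] → 'svrod'
slice [0:4] → 'svro'
slice [2:4] → 'ro'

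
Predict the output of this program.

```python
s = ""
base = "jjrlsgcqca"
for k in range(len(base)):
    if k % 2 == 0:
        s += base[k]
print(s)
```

k=0: add 'j' → 'j'
k=1: skip
k=2: add 'r' → 'jr'
k=3: skip
k=4: add 's' → 'jrs'
k=5: skip
k=6: add 'c' → 'jrsc'
k=7: skip
k=8: add 'c' → 'jrscc'
k=9: skip

jrscc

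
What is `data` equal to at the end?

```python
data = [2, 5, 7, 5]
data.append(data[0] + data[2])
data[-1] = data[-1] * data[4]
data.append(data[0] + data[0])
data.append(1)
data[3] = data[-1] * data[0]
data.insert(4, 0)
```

append data[0]+data[2] = 2+7 = 9 → [2, 5, 7, 5, 9]
data[-1] = data[-1]*data[4] = 9*9 = 81 → [2, 5, 7, 5, 81]
append data[0]+data[0] = 2+2 = 4 → [2, 5, 7, 5, 81, 4]
append 1 → [2, 5, 7, 5, 81, 4, 1]
data[3] = data[-1]*data[0] = 1*2 = 2 → [2, 5, 7, 2, 81, 4, 1]
insert 0 at 4 → [2, 5, 7, 2, 0, 81, 4, 1]

[2, 5, 7, 2, 0, 81, 4, 1]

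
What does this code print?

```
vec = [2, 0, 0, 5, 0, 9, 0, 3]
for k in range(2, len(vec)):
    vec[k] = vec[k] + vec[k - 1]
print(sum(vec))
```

k=2: vec[2] = 0+0 = 0 → [2, 0, 0, 5, 0, 9, 0, 3]
k=3: vec[3] = 5+0 = 5 → [2, 0, 0, 5, 0, 9, 0, 3]
k=4: vec[4] = 0+5 = 5 → [2, 0, 0, 5, 5, 9, 0, 3]
k=5: vec[5] = 9+5 = 14 → [2, 0, 0, 5, 5, 14, 0, 3]
k=6: vec[6] = 0+14 = 14 → [2, 0, 0, 5, 5, 14, 14, 3]
k=7: vec[7] = 3+14 = 17 → [2, 0, 0, 5, 5, 14, 14, 17]
sum = 57

57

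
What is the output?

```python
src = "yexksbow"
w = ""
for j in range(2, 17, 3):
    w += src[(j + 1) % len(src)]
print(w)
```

j=2: add src[3]='k' → 'k'
j=5: add src[6]='o' → 'ko'
j=8: add src[1]='e' → 'koe'
j=11: add src[4]='s' → 'koes'
j=14: add src[7]='w' → 'koesw'

koesw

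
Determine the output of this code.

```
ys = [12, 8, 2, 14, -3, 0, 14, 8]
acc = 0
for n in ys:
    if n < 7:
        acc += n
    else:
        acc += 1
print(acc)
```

n=12: not <7, acc = 0+1 = 1
n=8: not <7, acc = 1+1 = 2
n=2: <7, acc = 2+2 = 4
n=14: not <7, acc = 4+1 = 5
n=-3: <7, acc = 5+(-3) = 2
n=0: <7, acc = 2+0 = 2
n=14: not <7, acc = 2+1 = 3
n=8: not <7, acc = 3+1 = 4

4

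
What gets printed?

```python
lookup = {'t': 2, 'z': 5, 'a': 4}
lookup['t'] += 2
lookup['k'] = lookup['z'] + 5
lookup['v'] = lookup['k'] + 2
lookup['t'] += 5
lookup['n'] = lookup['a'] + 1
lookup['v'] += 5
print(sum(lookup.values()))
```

50

lookup['t'] = 2+2 = 4 → {'t': 4, 'z': 5, 'a': 4}
lookup['k'] = lookup['z']+5 = 10 → {'t': 4, 'z': 5, 'a': 4, 'k': 10}
lookup['v'] = lookup['k']+2 = 12 → {'t': 4, 'z': 5, 'a': 4, 'k': 10, 'v': 12}
lookup['t'] = 4+5 = 9 → {'t': 9, 'z': 5, 'a': 4, 'k': 10, 'v': 12}
lookup['n'] = lookup['a']+1 = 5 → {'t': 9, 'z': 5, 'a': 4, 'k': 10, 'v': 12, 'n': 5}
lookup['v'] = 12+5 = 17 → {'t': 9, 'z': 5, 'a': 4, 'k': 10, 'v': 17, 'n': 5}
sum of values = 50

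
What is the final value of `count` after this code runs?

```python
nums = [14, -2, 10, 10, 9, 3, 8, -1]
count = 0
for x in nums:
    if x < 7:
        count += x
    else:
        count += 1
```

x=14: not <7, count = 0+1 = 1
x=-2: <7, count = 1+(-2) = -1
x=10: not <7, count = (-1)+1 = 0
x=10: not <7, count = 0+1 = 1
x=9: not <7, count = 1+1 = 2
x=3: <7, count = 2+3 = 5
x=8: not <7, count = 5+1 = 6
x=-1: <7, count = 6+(-1) = 5

5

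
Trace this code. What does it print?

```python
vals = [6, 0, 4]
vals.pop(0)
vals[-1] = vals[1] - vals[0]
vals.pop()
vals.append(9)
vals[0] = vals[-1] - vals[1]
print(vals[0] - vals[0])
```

pop(0) removes 6 → [0, 4]
vals[-1] = vals[1]-vals[0] = 4-0 = 4 → [0, 4]
pop() removes 4 → [0]
append 9 → [0, 9]
vals[0] = vals[-1]-vals[1] = 9-9 = 0 → [0, 9]
vals[0]-vals[0] = 0-0 = 0

0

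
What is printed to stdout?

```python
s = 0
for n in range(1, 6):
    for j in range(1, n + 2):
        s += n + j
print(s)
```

n=1,j=1: s = 0+2 = 2
n=1,j=2: s = 2+3 = 5
n=2,j=1: s = 5+3 = 8
n=2,j=2: s = 8+4 = 12
n=2,j=3: s = 12+5 = 17
n=3,j=1: s = 17+4 = 21
n=3,j=2: s = 21+5 = 26
n=3,j=3: s = 26+6 = 32
n=3,j=4: s = 32+7 = 39
n=4,j=1: s = 39+5 = 44
n=4,j=2: s = 44+6 = 50
n=4,j=3: s = 50+7 = 57
n=4,j=4: s = 57+8 = 65
n=4,j=5: s = 65+9 = 74
n=5,j=1: s = 74+6 = 80
n=5,j=2: s = 80+7 = 87
n=5,j=3: s = 87+8 = 95
n=5,j=4: s = 95+9 = 104
n=5,j=5: s = 104+10 = 114
n=5,j=6: s = 114+11 = 125

125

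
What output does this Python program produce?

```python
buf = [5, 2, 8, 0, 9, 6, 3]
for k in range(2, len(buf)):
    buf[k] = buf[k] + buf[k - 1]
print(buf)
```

k=2: buf[2] = 8+2 = 10 → [5, 2, 10, 0, 9, 6, 3]
k=3: buf[3] = 0+10 = 10 → [5, 2, 10, 10, 9, 6, 3]
k=4: buf[4] = 9+10 = 19 → [5, 2, 10, 10, 19, 6, 3]
k=5: buf[5] = 6+19 = 25 → [5, 2, 10, 10, 19, 25, 3]
k=6: buf[6] = 3+25 = 28 → [5, 2, 10, 10, 19, 25, 28]

[5, 2, 10, 10, 19, 25, 28]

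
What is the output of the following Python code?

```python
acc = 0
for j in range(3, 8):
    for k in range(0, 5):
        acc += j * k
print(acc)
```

j=3,k=0: acc = 0+0 = 0
j=3,k=1: acc = 0+3 = 3
j=3,k=2: acc = 3+6 = 9
j=3,k=3: acc = 9+9 = 18
j=3,k=4: acc = 18+12 = 30
j=4,k=0: acc = 30+0 = 30
j=4,k=1: acc = 30+4 = 34
j=4,k=2: acc = 34+8 = 42
j=4,k=3: acc = 42+12 = 54
j=4,k=4: acc = 54+16 = 70
j=5,k=0: acc = 70+0 = 70
j=5,k=1: acc = 70+5 = 75
j=5,k=2: acc = 75+10 = 85
j=5,k=3: acc = 85+15 = 100
j=5,k=4: acc = 100+20 = 120
j=6,k=0: acc = 120+0 = 120
j=6,k=1: acc = 120+6 = 126
j=6,k=2: acc = 126+12 = 138
j=6,k=3: acc = 138+18 = 156
j=6,k=4: acc = 156+24 = 180
j=7,k=0: acc = 180+0 = 180
j=7,k=1: acc = 180+7 = 187
j=7,k=2: acc = 187+14 = 201
j=7,k=3: acc = 201+21 = 222
j=7,k=4: acc = 222+28 = 250

250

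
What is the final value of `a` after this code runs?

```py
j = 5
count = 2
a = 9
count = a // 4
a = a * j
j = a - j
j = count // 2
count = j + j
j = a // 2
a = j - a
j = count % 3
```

-23

count = 9//4 = 2
a = 9*5 = 45
j = 45-5 = 40
j = 2//2 = 1
count = 1+1 = 2
j = 45//2 = 22
a = 22-45 = -23
j = 2%3 = 2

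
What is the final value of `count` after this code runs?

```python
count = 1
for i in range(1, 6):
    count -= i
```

i=1: count = 1-1 = 0
i=2: count = 0-2 = -2
i=3: count = (-2)-3 = -5
i=4: count = (-5)-4 = -9
i=5: count = (-9)-5 = -14

-14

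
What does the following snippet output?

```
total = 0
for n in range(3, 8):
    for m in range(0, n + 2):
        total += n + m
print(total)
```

295

n=3,m=0: total = 0+3 = 3
n=3,m=1: total = 3+4 = 7
n=3,m=2: total = 7+5 = 12
n=3,m=3: total = 12+6 = 18
n=3,m=4: total = 18+7 = 25
n=4,m=0: total = 25+4 = 29
n=4,m=1: total = 29+5 = 34
n=4,m=2: total = 34+6 = 40
n=4,m=3: total = 40+7 = 47
n=4,m=4: total = 47+8 = 55
n=4,m=5: total = 55+9 = 64
n=5,m=0: total = 64+5 = 69
n=5,m=1: total = 69+6 = 75
n=5,m=2: total = 75+7 = 82
n=5,m=3: total = 82+8 = 90
n=5,m=4: total = 90+9 = 99
n=5,m=5: total = 99+10 = 109
n=5,m=6: total = 109+11 = 120
n=6,m=0: total = 120+6 = 126
n=6,m=1: total = 126+7 = 133
n=6,m=2: total = 133+8 = 141
n=6,m=3: total = 141+9 = 150
n=6,m=4: total = 150+10 = 160
n=6,m=5: total = 160+11 = 171
n=6,m=6: total = 171+12 = 183
n=6,m=7: total = 183+13 = 196
n=7,m=0: total = 196+7 = 203
n=7,m=1: total = 203+8 = 211
n=7,m=2: total = 211+9 = 220
n=7,m=3: total = 220+10 = 230
n=7,m=4: total = 230+11 = 241
n=7,m=5: total = 241+12 = 253
n=7,m=6: total = 253+13 = 266
n=7,m=7: total = 266+14 = 280
n=7,m=8: total = 280+15 = 295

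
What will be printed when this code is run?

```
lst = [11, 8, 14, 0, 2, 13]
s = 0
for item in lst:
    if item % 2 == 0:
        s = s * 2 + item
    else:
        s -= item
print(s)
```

item=11: not even, s = 0-11 = -11
item=8: even, s = (-11)*2+8 = -14
item=14: even, s = (-14)*2+14 = -14
item=0: even, s = (-14)*2+0 = -28
item=2: even, s = (-28)*2+2 = -54
item=13: not even, s = (-54)-13 = -67

-67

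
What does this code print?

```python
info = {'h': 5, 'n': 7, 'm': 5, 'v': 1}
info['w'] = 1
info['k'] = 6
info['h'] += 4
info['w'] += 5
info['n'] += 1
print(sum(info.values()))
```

info['w'] = 1 → {'h': 5, 'n': 7, 'm': 5, 'v': 1, 'w': 1}
info['k'] = 6 → {'h': 5, 'n': 7, 'm': 5, 'v': 1, 'w': 1, 'k': 6}
info['h'] = 5+4 = 9 → {'h': 9, 'n': 7, 'm': 5, 'v': 1, 'w': 1, 'k': 6}
info['w'] = 1+5 = 6 → {'h': 9, 'n': 7, 'm': 5, 'v': 1, 'w': 6, 'k': 6}
info['n'] = 7+1 = 8 → {'h': 9, 'n': 8, 'm': 5, 'v': 1, 'w': 6, 'k': 6}
sum of values = 35

35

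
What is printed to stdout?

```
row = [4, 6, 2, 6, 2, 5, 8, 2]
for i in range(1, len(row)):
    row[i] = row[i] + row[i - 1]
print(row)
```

i=1: row[1] = 6+4 = 10 → [4, 10, 2, 6, 2, 5, 8, 2]
i=2: row[2] = 2+10 = 12 → [4, 10, 12, 6, 2, 5, 8, 2]
i=3: row[3] = 6+12 = 18 → [4, 10, 12, 18, 2, 5, 8, 2]
i=4: row[4] = 2+18 = 20 → [4, 10, 12, 18, 20, 5, 8, 2]
i=5: row[5] = 5+20 = 25 → [4, 10, 12, 18, 20, 25, 8, 2]
i=6: row[6] = 8+25 = 33 → [4, 10, 12, 18, 20, 25, 33, 2]
i=7: row[7] = 2+33 = 35 → [4, 10, 12, 18, 20, 25, 33, 35]

[4, 10, 12, 18, 20, 25, 33, 35]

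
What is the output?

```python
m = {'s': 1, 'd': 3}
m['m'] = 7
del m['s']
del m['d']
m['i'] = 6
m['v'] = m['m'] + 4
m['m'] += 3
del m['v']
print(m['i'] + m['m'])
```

16

m['m'] = 7 → {'s': 1, 'd': 3, 'm': 7}
del 's' → {'d': 3, 'm': 7}
del 'd' → {'m': 7}
m['i'] = 6 → {'m': 7, 'i': 6}
m['v'] = m['m']+4 = 11 → {'m': 7, 'i': 6, 'v': 11}
m['m'] = 7+3 = 10 → {'m': 10, 'i': 6, 'v': 11}
del 'v' → {'m': 10, 'i': 6}
m['i']+m['m'] = 6+10 = 16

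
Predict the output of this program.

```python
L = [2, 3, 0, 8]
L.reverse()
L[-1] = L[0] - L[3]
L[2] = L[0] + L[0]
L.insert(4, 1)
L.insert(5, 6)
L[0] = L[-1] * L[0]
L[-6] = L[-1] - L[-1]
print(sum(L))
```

29

reverse → [8, 0, 3, 2]
L[-1] = L[0]-L[3] = 8-2 = 6 → [8, 0, 3, 6]
L[2] = L[0]+L[0] = 8+8 = 16 → [8, 0, 16, 6]
insert 1 at 4 → [8, 0, 16, 6, 1]
insert 6 at 5 → [8, 0, 16, 6, 1, 6]
L[0] = L[-1]*L[0] = 6*8 = 48 → [48, 0, 16, 6, 1, 6]
L[-6] = L[-1]-L[-1] = 6-6 = 0 → [0, 0, 16, 6, 1, 6]
sum = 29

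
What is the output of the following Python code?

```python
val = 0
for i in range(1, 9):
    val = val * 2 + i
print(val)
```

i=1: val = 0*2+1 = 1
i=2: val = 1*2+2 = 4
i=3: val = 4*2+3 = 11
i=4: val = 11*2+4 = 26
i=5: val = 26*2+5 = 57
i=6: val = 57*2+6 = 120
i=7: val = 120*2+7 = 247
i=8: val = 247*2+8 = 502

502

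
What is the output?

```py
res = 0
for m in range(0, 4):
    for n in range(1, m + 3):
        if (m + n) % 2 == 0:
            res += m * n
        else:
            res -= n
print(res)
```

30

m=0,n=1: odd sum, res = 0-1 = -1
m=0,n=2: even sum, res = (-1)+0 = -1
m=1,n=1: even sum, res = (-1)+1 = 0
m=1,n=2: odd sum, res = 0-2 = -2
m=1,n=3: even sum, res = (-2)+3 = 1
m=2,n=1: odd sum, res = 1-1 = 0
m=2,n=2: even sum, res = 0+4 = 4
m=2,n=3: odd sum, res = 4-3 = 1
m=2,n=4: even sum, res = 1+8 = 9
m=3,n=1: even sum, res = 9+3 = 12
m=3,n=2: odd sum, res = 12-2 = 10
m=3,n=3: even sum, res = 10+9 = 19
m=3,n=4: odd sum, res = 19-4 = 15
m=3,n=5: even sum, res = 15+15 = 30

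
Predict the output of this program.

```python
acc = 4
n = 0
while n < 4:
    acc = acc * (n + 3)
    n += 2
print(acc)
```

n=0: acc = 4*3 = 12
n=2: acc = 12*5 = 60

60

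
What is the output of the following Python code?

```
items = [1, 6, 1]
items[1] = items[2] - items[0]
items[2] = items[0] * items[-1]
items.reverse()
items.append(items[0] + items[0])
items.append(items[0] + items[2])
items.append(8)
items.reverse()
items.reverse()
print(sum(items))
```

14

items[1] = items[2]-items[0] = 1-1 = 0 → [1, 0, 1]
items[2] = items[0]*items[-1] = 1*1 = 1 → [1, 0, 1]
reverse → [1, 0, 1]
append items[0]+items[0] = 1+1 = 2 → [1, 0, 1, 2]
append items[0]+items[2] = 1+1 = 2 → [1, 0, 1, 2, 2]
append 8 → [1, 0, 1, 2, 2, 8]
reverse → [8, 2, 2, 1, 0, 1]
reverse → [1, 0, 1, 2, 2, 8]
sum = 14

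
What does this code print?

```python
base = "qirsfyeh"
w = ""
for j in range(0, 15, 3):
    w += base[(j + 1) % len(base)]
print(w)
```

ifhry

j=0: add base[1]='i' → 'i'
j=3: add base[4]='f' → 'if'
j=6: add base[7]='h' → 'ifh'
j=9: add base[2]='r' → 'ifhr'
j=12: add base[5]='y' → 'ifhry'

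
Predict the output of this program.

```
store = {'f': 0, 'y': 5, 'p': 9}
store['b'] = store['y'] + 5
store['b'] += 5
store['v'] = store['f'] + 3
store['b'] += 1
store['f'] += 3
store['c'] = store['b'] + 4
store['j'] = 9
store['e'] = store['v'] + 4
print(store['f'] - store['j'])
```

-6

store['b'] = store['y']+5 = 10 → {'f': 0, 'y': 5, 'p': 9, 'b': 10}
store['b'] = 10+5 = 15 → {'f': 0, 'y': 5, 'p': 9, 'b': 15}
store['v'] = store['f']+3 = 3 → {'f': 0, 'y': 5, 'p': 9, 'b': 15, 'v': 3}
store['b'] = 15+1 = 16 → {'f': 0, 'y': 5, 'p': 9, 'b': 16, 'v': 3}
store['f'] = 0+3 = 3 → {'f': 3, 'y': 5, 'p': 9, 'b': 16, 'v': 3}
store['c'] = store['b']+4 = 20 → {'f': 3, 'y': 5, 'p': 9, 'b': 16, 'v': 3, 'c': 20}
store['j'] = 9 → {'f': 3, 'y': 5, 'p': 9, 'b': 16, 'v': 3, 'c': 20, 'j': 9}
store['e'] = store['v']+4 = 7 → {'f': 3, 'y': 5, 'p': 9, 'b': 16, 'v': 3, 'c': 20, 'j': 9, 'e': 7}
store['f']-store['j'] = 3-9 = -6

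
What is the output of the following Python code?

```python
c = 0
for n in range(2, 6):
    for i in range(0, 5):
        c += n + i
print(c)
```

110

n=2,i=0: c = 0+2 = 2
n=2,i=1: c = 2+3 = 5
n=2,i=2: c = 5+4 = 9
n=2,i=3: c = 9+5 = 14
n=2,i=4: c = 14+6 = 20
n=3,i=0: c = 20+3 = 23
n=3,i=1: c = 23+4 = 27
n=3,i=2: c = 27+5 = 32
n=3,i=3: c = 32+6 = 38
n=3,i=4: c = 38+7 = 45
n=4,i=0: c = 45+4 = 49
n=4,i=1: c = 49+5 = 54
n=4,i=2: c = 54+6 = 60
n=4,i=3: c = 60+7 = 67
n=4,i=4: c = 67+8 = 75
n=5,i=0: c = 75+5 = 80
n=5,i=1: c = 80+6 = 86
n=5,i=2: c = 86+7 = 93
n=5,i=3: c = 93+8 = 101
n=5,i=4: c = 101+9 = 110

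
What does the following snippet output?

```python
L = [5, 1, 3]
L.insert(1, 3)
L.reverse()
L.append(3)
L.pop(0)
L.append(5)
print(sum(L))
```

17

insert 3 at 1 → [5, 3, 1, 3]
reverse → [3, 1, 3, 5]
append 3 → [3, 1, 3, 5, 3]
pop(0) removes 3 → [1, 3, 5, 3]
append 5 → [1, 3, 5, 3, 5]
sum = 17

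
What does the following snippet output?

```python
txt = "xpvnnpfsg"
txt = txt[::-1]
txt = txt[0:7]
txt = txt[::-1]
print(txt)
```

vnnpfsg

reverse → 'gsfpnnvpx'
slice [0:7] → 'gsfpnnv'
reverse → 'vnnpfsg'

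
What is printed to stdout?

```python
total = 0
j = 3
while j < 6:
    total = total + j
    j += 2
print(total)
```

8

j=3: total = 0+3 = 3
j=5: total = 3+5 = 8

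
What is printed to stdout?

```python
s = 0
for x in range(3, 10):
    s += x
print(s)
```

42

x=3: s = 0+3 = 3
x=4: s = 3+4 = 7
x=5: s = 7+5 = 12
x=6: s = 12+6 = 18
x=7: s = 18+7 = 25
x=8: s = 25+8 = 33
x=9: s = 33+9 = 42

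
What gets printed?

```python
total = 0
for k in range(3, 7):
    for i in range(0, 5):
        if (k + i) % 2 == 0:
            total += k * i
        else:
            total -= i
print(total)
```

72

k=3,i=0: odd sum, total = 0-0 = 0
k=3,i=1: even sum, total = 0+3 = 3
k=3,i=2: odd sum, total = 3-2 = 1
k=3,i=3: even sum, total = 1+9 = 10
k=3,i=4: odd sum, total = 10-4 = 6
k=4,i=0: even sum, total = 6+0 = 6
k=4,i=1: odd sum, total = 6-1 = 5
k=4,i=2: even sum, total = 5+8 = 13
k=4,i=3: odd sum, total = 13-3 = 10
k=4,i=4: even sum, total = 10+16 = 26
k=5,i=0: odd sum, total = 26-0 = 26
k=5,i=1: even sum, total = 26+5 = 31
k=5,i=2: odd sum, total = 31-2 = 29
k=5,i=3: even sum, total = 29+15 = 44
k=5,i=4: odd sum, total = 44-4 = 40
k=6,i=0: even sum, total = 40+0 = 40
k=6,i=1: odd sum, total = 40-1 = 39
k=6,i=2: even sum, total = 39+12 = 51
k=6,i=3: odd sum, total = 51-3 = 48
k=6,i=4: even sum, total = 48+24 = 72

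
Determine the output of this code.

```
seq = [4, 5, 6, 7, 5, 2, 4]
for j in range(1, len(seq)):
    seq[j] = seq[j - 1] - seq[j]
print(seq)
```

[4, -1, -7, -14, -19, -21, -25]

j=1: seq[1] = 4-5 = -1 → [4, -1, 6, 7, 5, 2, 4]
j=2: seq[2] = (-1)-6 = -7 → [4, -1, -7, 7, 5, 2, 4]
j=3: seq[3] = (-7)-7 = -14 → [4, -1, -7, -14, 5, 2, 4]
j=4: seq[4] = (-14)-5 = -19 → [4, -1, -7, -14, -19, 2, 4]
j=5: seq[5] = (-19)-2 = -21 → [4, -1, -7, -14, -19, -21, 4]
j=6: seq[6] = (-21)-4 = -25 → [4, -1, -7, -14, -19, -21, -25]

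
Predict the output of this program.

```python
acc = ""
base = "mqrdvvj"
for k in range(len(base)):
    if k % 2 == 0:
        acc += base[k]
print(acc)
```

mrvj

k=0: add 'm' → 'm'
k=1: skip
k=2: add 'r' → 'mr'
k=3: skip
k=4: add 'v' → 'mrv'
k=5: skip
k=6: add 'j' → 'mrvj'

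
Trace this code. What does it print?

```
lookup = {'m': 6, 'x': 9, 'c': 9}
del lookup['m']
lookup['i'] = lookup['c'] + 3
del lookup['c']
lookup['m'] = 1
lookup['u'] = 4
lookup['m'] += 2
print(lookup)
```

del 'm' → {'x': 9, 'c': 9}
lookup['i'] = lookup['c']+3 = 12 → {'x': 9, 'c': 9, 'i': 12}
del 'c' → {'x': 9, 'i': 12}
lookup['m'] = 1 → {'x': 9, 'i': 12, 'm': 1}
lookup['u'] = 4 → {'x': 9, 'i': 12, 'm': 1, 'u': 4}
lookup['m'] = 1+2 = 3 → {'x': 9, 'i': 12, 'm': 3, 'u': 4}

{'x': 9, 'i': 12, 'm': 3, 'u': 4}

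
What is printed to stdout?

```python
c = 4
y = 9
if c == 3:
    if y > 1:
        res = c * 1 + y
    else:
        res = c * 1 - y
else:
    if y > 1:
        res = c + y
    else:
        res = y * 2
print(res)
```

c=4, y=9
c == 3 is False; y > 1 is True
→ res = c + y = 13

13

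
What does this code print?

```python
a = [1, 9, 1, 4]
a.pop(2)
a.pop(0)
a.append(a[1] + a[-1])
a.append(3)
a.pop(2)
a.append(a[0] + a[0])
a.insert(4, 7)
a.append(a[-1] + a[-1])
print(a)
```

pop(2) removes 1 → [1, 9, 4]
pop(0) removes 1 → [9, 4]
append a[1]+a[-1] = 4+4 = 8 → [9, 4, 8]
append 3 → [9, 4, 8, 3]
pop(2) removes 8 → [9, 4, 3]
append a[0]+a[0] = 9+9 = 18 → [9, 4, 3, 18]
insert 7 at 4 → [9, 4, 3, 18, 7]
append a[-1]+a[-1] = 7+7 = 14 → [9, 4, 3, 18, 7, 14]

[9, 4, 3, 18, 7, 14]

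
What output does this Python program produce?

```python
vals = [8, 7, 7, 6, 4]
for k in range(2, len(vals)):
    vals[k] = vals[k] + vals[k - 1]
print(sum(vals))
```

73

k=2: vals[2] = 7+7 = 14 → [8, 7, 14, 6, 4]
k=3: vals[3] = 6+14 = 20 → [8, 7, 14, 20, 4]
k=4: vals[4] = 4+20 = 24 → [8, 7, 14, 20, 24]
sum = 73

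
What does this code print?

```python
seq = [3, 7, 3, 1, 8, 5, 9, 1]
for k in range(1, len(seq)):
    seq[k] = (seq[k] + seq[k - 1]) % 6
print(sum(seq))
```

18

k=1: seq[1] = (7+3)%6 = 4 → [3, 4, 3, 1, 8, 5, 9, 1]
k=2: seq[2] = (3+4)%6 = 1 → [3, 4, 1, 1, 8, 5, 9, 1]
k=3: seq[3] = (1+1)%6 = 2 → [3, 4, 1, 2, 8, 5, 9, 1]
k=4: seq[4] = (8+2)%6 = 4 → [3, 4, 1, 2, 4, 5, 9, 1]
k=5: seq[5] = (5+4)%6 = 3 → [3, 4, 1, 2, 4, 3, 9, 1]
k=6: seq[6] = (9+3)%6 = 0 → [3, 4, 1, 2, 4, 3, 0, 1]
k=7: seq[7] = (1+0)%6 = 1 → [3, 4, 1, 2, 4, 3, 0, 1]
sum = 18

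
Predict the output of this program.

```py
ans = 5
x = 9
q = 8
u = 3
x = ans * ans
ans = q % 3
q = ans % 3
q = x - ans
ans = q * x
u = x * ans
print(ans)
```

575

x = 5*5 = 25
ans = 8%3 = 2
q = 2%3 = 2
q = 25-2 = 23
ans = 23*25 = 575
u = 25*575 = 14375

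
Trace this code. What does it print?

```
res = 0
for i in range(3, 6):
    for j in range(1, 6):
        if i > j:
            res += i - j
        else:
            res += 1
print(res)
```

i=3,j=1: 3>1, res = 0+2 = 2
i=3,j=2: 3>2, res = 2+1 = 3
i=3,j=3: not 3>3, res = 3+1 = 4
i=3,j=4: not 3>4, res = 4+1 = 5
i=3,j=5: not 3>5, res = 5+1 = 6
i=4,j=1: 4>1, res = 6+3 = 9
i=4,j=2: 4>2, res = 9+2 = 11
i=4,j=3: 4>3, res = 11+1 = 12
i=4,j=4: not 4>4, res = 12+1 = 13
i=4,j=5: not 4>5, res = 13+1 = 14
i=5,j=1: 5>1, res = 14+4 = 18
i=5,j=2: 5>2, res = 18+3 = 21
i=5,j=3: 5>3, res = 21+2 = 23
i=5,j=4: 5>4, res = 23+1 = 24
i=5,j=5: not 5>5, res = 24+1 = 25

25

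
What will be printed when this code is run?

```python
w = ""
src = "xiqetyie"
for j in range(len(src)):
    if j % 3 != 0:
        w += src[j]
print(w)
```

j=0: skip
j=1: add 'i' → 'i'
j=2: add 'q' → 'iq'
j=3: skip
j=4: add 't' → 'iqt'
j=5: add 'y' → 'iqty'
j=6: skip
j=7: add 'e' → 'iqtye'

iqtye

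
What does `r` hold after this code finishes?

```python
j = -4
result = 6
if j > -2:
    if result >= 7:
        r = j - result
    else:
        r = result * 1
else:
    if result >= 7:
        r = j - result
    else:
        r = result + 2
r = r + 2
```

j=-4, result=6
j > -2 is False; result >= 7 is False
→ r = result + 2 = 8
r = 8+2 = 10

10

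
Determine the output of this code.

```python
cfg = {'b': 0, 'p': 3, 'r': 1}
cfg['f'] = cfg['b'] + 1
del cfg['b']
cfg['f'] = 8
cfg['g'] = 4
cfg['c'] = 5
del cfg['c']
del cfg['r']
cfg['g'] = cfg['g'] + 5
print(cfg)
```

{'p': 3, 'f': 8, 'g': 9}

cfg['f'] = cfg['b']+1 = 1 → {'b': 0, 'p': 3, 'r': 1, 'f': 1}
del 'b' → {'p': 3, 'r': 1, 'f': 1}
cfg['f'] = 8 → {'p': 3, 'r': 1, 'f': 8}
cfg['g'] = 4 → {'p': 3, 'r': 1, 'f': 8, 'g': 4}
cfg['c'] = 5 → {'p': 3, 'r': 1, 'f': 8, 'g': 4, 'c': 5}
del 'c' → {'p': 3, 'r': 1, 'f': 8, 'g': 4}
del 'r' → {'p': 3, 'f': 8, 'g': 4}
cfg['g'] = cfg['g']+5 = 9 → {'p': 3, 'f': 8, 'g': 9}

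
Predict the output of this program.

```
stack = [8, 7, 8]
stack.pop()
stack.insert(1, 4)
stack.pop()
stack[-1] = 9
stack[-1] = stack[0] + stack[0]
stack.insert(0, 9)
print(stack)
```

pop() removes 8 → [8, 7]
insert 4 at 1 → [8, 4, 7]
pop() removes 7 → [8, 4]
stack[-1] = 9 → [8, 9]
stack[-1] = stack[0]+stack[0] = 8+8 = 16 → [8, 16]
insert 9 at 0 → [9, 8, 16]

[9, 8, 16]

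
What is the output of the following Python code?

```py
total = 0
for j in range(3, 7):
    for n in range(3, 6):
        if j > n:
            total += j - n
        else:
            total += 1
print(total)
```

j=3,n=3: not 3>3, total = 0+1 = 1
j=3,n=4: not 3>4, total = 1+1 = 2
j=3,n=5: not 3>5, total = 2+1 = 3
j=4,n=3: 4>3, total = 3+1 = 4
j=4,n=4: not 4>4, total = 4+1 = 5
j=4,n=5: not 4>5, total = 5+1 = 6
j=5,n=3: 5>3, total = 6+2 = 8
j=5,n=4: 5>4, total = 8+1 = 9
j=5,n=5: not 5>5, total = 9+1 = 10
j=6,n=3: 6>3, total = 10+3 = 13
j=6,n=4: 6>4, total = 13+2 = 15
j=6,n=5: 6>5, total = 15+1 = 16

16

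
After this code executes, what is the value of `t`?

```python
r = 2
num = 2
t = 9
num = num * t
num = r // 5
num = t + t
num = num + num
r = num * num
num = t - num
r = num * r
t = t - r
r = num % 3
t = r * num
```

0

num = 2*9 = 18
num = 2//5 = 0
num = 9+9 = 18
num = 18+18 = 36
r = 36*36 = 1296
num = 9-36 = -27
r = (-27)*1296 = -34992
t = 9-(-34992) = 35001
r = (-27)%3 = 0
t = 0*(-27) = 0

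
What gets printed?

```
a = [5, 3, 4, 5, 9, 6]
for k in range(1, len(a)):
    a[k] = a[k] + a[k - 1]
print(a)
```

k=1: a[1] = 3+5 = 8 → [5, 8, 4, 5, 9, 6]
k=2: a[2] = 4+8 = 12 → [5, 8, 12, 5, 9, 6]
k=3: a[3] = 5+12 = 17 → [5, 8, 12, 17, 9, 6]
k=4: a[4] = 9+17 = 26 → [5, 8, 12, 17, 26, 6]
k=5: a[5] = 6+26 = 32 → [5, 8, 12, 17, 26, 32]

[5, 8, 12, 17, 26, 32]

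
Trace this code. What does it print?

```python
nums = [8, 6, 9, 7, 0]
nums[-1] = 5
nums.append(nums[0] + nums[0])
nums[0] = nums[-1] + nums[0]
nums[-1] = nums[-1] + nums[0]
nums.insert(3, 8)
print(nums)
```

nums[-1] = 5 → [8, 6, 9, 7, 5]
append nums[0]+nums[0] = 8+8 = 16 → [8, 6, 9, 7, 5, 16]
nums[0] = nums[-1]+nums[0] = 16+8 = 24 → [24, 6, 9, 7, 5, 16]
nums[-1] = nums[-1]+nums[0] = 16+24 = 40 → [24, 6, 9, 7, 5, 40]
insert 8 at 3 → [24, 6, 9, 8, 7, 5, 40]

[24, 6, 9, 8, 7, 5, 40]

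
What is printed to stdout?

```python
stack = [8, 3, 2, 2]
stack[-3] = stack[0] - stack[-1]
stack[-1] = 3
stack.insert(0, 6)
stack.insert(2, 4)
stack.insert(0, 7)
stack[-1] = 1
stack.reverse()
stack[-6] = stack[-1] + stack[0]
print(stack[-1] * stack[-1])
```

49

stack[-3] = stack[0]-stack[-1] = 8-2 = 6 → [8, 6, 2, 2]
stack[-1] = 3 → [8, 6, 2, 3]
insert 6 at 0 → [6, 8, 6, 2, 3]
insert 4 at 2 → [6, 8, 4, 6, 2, 3]
insert 7 at 0 → [7, 6, 8, 4, 6, 2, 3]
stack[-1] = 1 → [7, 6, 8, 4, 6, 2, 1]
reverse → [1, 2, 6, 4, 8, 6, 7]
stack[-6] = stack[-1]+stack[0] = 7+1 = 8 → [1, 8, 6, 4, 8, 6, 7]
stack[-1]*stack[-1] = 7*7 = 49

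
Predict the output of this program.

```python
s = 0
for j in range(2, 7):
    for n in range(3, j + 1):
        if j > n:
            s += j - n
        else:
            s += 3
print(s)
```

j=3,n=3: not 3>3, s = 0+3 = 3
j=4,n=3: 4>3, s = 3+1 = 4
j=4,n=4: not 4>4, s = 4+3 = 7
j=5,n=3: 5>3, s = 7+2 = 9
j=5,n=4: 5>4, s = 9+1 = 10
j=5,n=5: not 5>5, s = 10+3 = 13
j=6,n=3: 6>3, s = 13+3 = 16
j=6,n=4: 6>4, s = 16+2 = 18
j=6,n=5: 6>5, s = 18+1 = 19
j=6,n=6: not 6>6, s = 19+3 = 22

22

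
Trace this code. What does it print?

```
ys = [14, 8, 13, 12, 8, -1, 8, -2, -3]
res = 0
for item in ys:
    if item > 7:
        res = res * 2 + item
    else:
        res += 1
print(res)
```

756

item=14: >7, res = 0*2+14 = 14
item=8: >7, res = 14*2+8 = 36
item=13: >7, res = 36*2+13 = 85
item=12: >7, res = 85*2+12 = 182
item=8: >7, res = 182*2+8 = 372
item=-1: not >7, res = 372+1 = 373
item=8: >7, res = 373*2+8 = 754
item=-2: not >7, res = 754+1 = 755
item=-3: not >7, res = 755+1 = 756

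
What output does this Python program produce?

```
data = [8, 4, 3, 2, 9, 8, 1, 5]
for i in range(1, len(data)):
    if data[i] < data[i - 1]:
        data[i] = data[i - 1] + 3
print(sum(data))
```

148

i=1: 4<8, data[1] = 8+3 = 11 → [8, 11, 3, 2, 9, 8, 1, 5]
i=2: 3<11, data[2] = 11+3 = 14 → [8, 11, 14, 2, 9, 8, 1, 5]
i=3: 2<14, data[3] = 14+3 = 17 → [8, 11, 14, 17, 9, 8, 1, 5]
i=4: 9<17, data[4] = 17+3 = 20 → [8, 11, 14, 17, 20, 8, 1, 5]
i=5: 8<20, data[5] = 20+3 = 23 → [8, 11, 14, 17, 20, 23, 1, 5]
i=6: 1<23, data[6] = 23+3 = 26 → [8, 11, 14, 17, 20, 23, 26, 5]
i=7: 5<26, data[7] = 26+3 = 29 → [8, 11, 14, 17, 20, 23, 26, 29]
sum = 148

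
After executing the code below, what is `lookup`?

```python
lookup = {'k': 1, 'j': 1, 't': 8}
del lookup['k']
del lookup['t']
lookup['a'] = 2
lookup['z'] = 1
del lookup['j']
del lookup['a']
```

del 'k' → {'j': 1, 't': 8}
del 't' → {'j': 1}
lookup['a'] = 2 → {'j': 1, 'a': 2}
lookup['z'] = 1 → {'j': 1, 'a': 2, 'z': 1}
del 'j' → {'a': 2, 'z': 1}
del 'a' → {'z': 1}

{'z': 1}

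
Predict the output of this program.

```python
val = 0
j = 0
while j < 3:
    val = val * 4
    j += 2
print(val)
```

j=0: val = 0*4 = 0
j=2: val = 0*4 = 0

0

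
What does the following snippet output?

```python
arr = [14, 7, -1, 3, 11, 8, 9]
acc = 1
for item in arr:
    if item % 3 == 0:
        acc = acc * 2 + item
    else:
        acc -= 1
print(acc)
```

3

item=14: not %3==0, acc = 1-1 = 0
item=7: not %3==0, acc = 0-1 = -1
item=-1: not %3==0, acc = (-1)-1 = -2
item=3: %3==0, acc = (-2)*2+3 = -1
item=11: not %3==0, acc = (-1)-1 = -2
item=8: not %3==0, acc = (-2)-1 = -3
item=9: %3==0, acc = (-3)*2+9 = 3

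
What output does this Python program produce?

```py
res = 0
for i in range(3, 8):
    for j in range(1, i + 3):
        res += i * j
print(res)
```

i=3,j=1: res = 0+3 = 3
i=3,j=2: res = 3+6 = 9
i=3,j=3: res = 9+9 = 18
i=3,j=4: res = 18+12 = 30
i=3,j=5: res = 30+15 = 45
i=4,j=1: res = 45+4 = 49
i=4,j=2: res = 49+8 = 57
i=4,j=3: res = 57+12 = 69
i=4,j=4: res = 69+16 = 85
i=4,j=5: res = 85+20 = 105
i=4,j=6: res = 105+24 = 129
i=5,j=1: res = 129+5 = 134
i=5,j=2: res = 134+10 = 144
i=5,j=3: res = 144+15 = 159
i=5,j=4: res = 159+20 = 179
i=5,j=5: res = 179+25 = 204
i=5,j=6: res = 204+30 = 234
i=5,j=7: res = 234+35 = 269
i=6,j=1: res = 269+6 = 275
i=6,j=2: res = 275+12 = 287
i=6,j=3: res = 287+18 = 305
i=6,j=4: res = 305+24 = 329
i=6,j=5: res = 329+30 = 359
i=6,j=6: res = 359+36 = 395
i=6,j=7: res = 395+42 = 437
i=6,j=8: res = 437+48 = 485
i=7,j=1: res = 485+7 = 492
i=7,j=2: res = 492+14 = 506
i=7,j=3: res = 506+21 = 527
i=7,j=4: res = 527+28 = 555
i=7,j=5: res = 555+35 = 590
i=7,j=6: res = 590+42 = 632
i=7,j=7: res = 632+49 = 681
i=7,j=8: res = 681+56 = 737
i=7,j=9: res = 737+63 = 800

800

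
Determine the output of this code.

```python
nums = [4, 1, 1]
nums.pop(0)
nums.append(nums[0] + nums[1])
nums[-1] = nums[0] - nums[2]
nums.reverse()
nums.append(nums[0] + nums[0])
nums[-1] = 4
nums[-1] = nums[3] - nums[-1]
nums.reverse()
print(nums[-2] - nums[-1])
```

2

pop(0) removes 4 → [1, 1]
append nums[0]+nums[1] = 1+1 = 2 → [1, 1, 2]
nums[-1] = nums[0]-nums[2] = 1-2 = -1 → [1, 1, -1]
reverse → [-1, 1, 1]
append nums[0]+nums[0] = (-1)+(-1) = -2 → [-1, 1, 1, -2]
nums[-1] = 4 → [-1, 1, 1, 4]
nums[-1] = nums[3]-nums[-1] = 4-4 = 0 → [-1, 1, 1, 0]
reverse → [0, 1, 1, -1]
nums[-2]-nums[-1] = 1-(-1) = 2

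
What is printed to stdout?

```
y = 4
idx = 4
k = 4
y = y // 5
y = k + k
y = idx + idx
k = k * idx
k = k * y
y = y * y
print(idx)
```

y = 4//5 = 0
y = 4+4 = 8
y = 4+4 = 8
k = 4*4 = 16
k = 16*8 = 128
y = 8*8 = 64

4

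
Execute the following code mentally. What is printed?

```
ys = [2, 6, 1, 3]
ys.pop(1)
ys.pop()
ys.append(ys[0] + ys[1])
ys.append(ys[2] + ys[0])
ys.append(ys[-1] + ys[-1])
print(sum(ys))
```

pop(1) removes 6 → [2, 1, 3]
pop() removes 3 → [2, 1]
append ys[0]+ys[1] = 2+1 = 3 → [2, 1, 3]
append ys[2]+ys[0] = 3+2 = 5 → [2, 1, 3, 5]
append ys[-1]+ys[-1] = 5+5 = 10 → [2, 1, 3, 5, 10]
sum = 21

21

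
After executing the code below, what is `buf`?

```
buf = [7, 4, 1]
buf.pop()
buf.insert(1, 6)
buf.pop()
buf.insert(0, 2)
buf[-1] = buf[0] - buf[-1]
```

[2, 7, -4]

pop() removes 1 → [7, 4]
insert 6 at 1 → [7, 6, 4]
pop() removes 4 → [7, 6]
insert 2 at 0 → [2, 7, 6]
buf[-1] = buf[0]-buf[-1] = 2-6 = -4 → [2, 7, -4]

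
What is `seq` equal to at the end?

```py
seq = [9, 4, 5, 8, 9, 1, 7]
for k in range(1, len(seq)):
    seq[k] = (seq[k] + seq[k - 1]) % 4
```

[9, 1, 2, 2, 3, 0, 3]

k=1: seq[1] = (4+9)%4 = 1 → [9, 1, 5, 8, 9, 1, 7]
k=2: seq[2] = (5+1)%4 = 2 → [9, 1, 2, 8, 9, 1, 7]
k=3: seq[3] = (8+2)%4 = 2 → [9, 1, 2, 2, 9, 1, 7]
k=4: seq[4] = (9+2)%4 = 3 → [9, 1, 2, 2, 3, 1, 7]
k=5: seq[5] = (1+3)%4 = 0 → [9, 1, 2, 2, 3, 0, 7]
k=6: seq[6] = (7+0)%4 = 3 → [9, 1, 2, 2, 3, 0, 3]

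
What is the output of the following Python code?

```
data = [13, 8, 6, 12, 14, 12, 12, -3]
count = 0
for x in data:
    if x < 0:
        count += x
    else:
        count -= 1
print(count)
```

-10

x=13: not <0, count = 0-1 = -1
x=8: not <0, count = (-1)-1 = -2
x=6: not <0, count = (-2)-1 = -3
x=12: not <0, count = (-3)-1 = -4
x=14: not <0, count = (-4)-1 = -5
x=12: not <0, count = (-5)-1 = -6
x=12: not <0, count = (-6)-1 = -7
x=-3: <0, count = (-7)+(-3) = -10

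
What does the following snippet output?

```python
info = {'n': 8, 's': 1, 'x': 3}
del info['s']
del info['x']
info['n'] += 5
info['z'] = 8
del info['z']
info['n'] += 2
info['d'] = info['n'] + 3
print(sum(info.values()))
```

del 's' → {'n': 8, 'x': 3}
del 'x' → {'n': 8}
info['n'] = 8+5 = 13 → {'n': 13}
info['z'] = 8 → {'n': 13, 'z': 8}
del 'z' → {'n': 13}
info['n'] = 13+2 = 15 → {'n': 15}
info['d'] = info['n']+3 = 18 → {'n': 15, 'd': 18}
sum of values = 33

33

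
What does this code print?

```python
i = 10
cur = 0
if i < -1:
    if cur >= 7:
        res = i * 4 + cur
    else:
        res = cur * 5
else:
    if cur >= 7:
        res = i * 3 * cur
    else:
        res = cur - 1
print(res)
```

i=10, cur=0
i < -1 is False; cur >= 7 is False
→ res = cur - 1 = -1

-1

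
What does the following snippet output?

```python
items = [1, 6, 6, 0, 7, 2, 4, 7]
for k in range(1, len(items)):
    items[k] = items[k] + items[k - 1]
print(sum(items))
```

k=1: items[1] = 6+1 = 7 → [1, 7, 6, 0, 7, 2, 4, 7]
k=2: items[2] = 6+7 = 13 → [1, 7, 13, 0, 7, 2, 4, 7]
k=3: items[3] = 0+13 = 13 → [1, 7, 13, 13, 7, 2, 4, 7]
k=4: items[4] = 7+13 = 20 → [1, 7, 13, 13, 20, 2, 4, 7]
k=5: items[5] = 2+20 = 22 → [1, 7, 13, 13, 20, 22, 4, 7]
k=6: items[6] = 4+22 = 26 → [1, 7, 13, 13, 20, 22, 26, 7]
k=7: items[7] = 7+26 = 33 → [1, 7, 13, 13, 20, 22, 26, 33]
sum = 135

135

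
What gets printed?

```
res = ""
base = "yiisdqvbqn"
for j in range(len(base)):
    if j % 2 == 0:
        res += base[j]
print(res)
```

j=0: add 'y' → 'y'
j=1: skip
j=2: add 'i' → 'yi'
j=3: skip
j=4: add 'd' → 'yid'
j=5: skip
j=6: add 'v' → 'yidv'
j=7: skip
j=8: add 'q' → 'yidvq'
j=9: skip

yidvq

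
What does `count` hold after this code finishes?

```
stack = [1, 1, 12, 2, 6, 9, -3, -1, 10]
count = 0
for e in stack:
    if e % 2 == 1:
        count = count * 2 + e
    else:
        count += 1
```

78

e=1: odd, count = 0*2+1 = 1
e=1: odd, count = 1*2+1 = 3
e=12: not odd, count = 3+1 = 4
e=2: not odd, count = 4+1 = 5
e=6: not odd, count = 5+1 = 6
e=9: odd, count = 6*2+9 = 21
e=-3: odd, count = 21*2+(-3) = 39
e=-1: odd, count = 39*2+(-1) = 77
e=10: not odd, count = 77+1 = 78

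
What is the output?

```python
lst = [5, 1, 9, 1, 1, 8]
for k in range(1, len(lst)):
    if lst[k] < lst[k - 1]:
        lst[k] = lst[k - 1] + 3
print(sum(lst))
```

k=1: 1<5, lst[1] = 5+3 = 8 → [5, 8, 9, 1, 1, 8]
k=2: 9>=8, unchanged → [5, 8, 9, 1, 1, 8]
k=3: 1<9, lst[3] = 9+3 = 12 → [5, 8, 9, 12, 1, 8]
k=4: 1<12, lst[4] = 12+3 = 15 → [5, 8, 9, 12, 15, 8]
k=5: 8<15, lst[5] = 15+3 = 18 → [5, 8, 9, 12, 15, 18]
sum = 67

67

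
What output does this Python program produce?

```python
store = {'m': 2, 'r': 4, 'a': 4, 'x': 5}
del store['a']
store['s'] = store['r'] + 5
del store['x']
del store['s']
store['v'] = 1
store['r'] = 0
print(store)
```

del 'a' → {'m': 2, 'r': 4, 'x': 5}
store['s'] = store['r']+5 = 9 → {'m': 2, 'r': 4, 'x': 5, 's': 9}
del 'x' → {'m': 2, 'r': 4, 's': 9}
del 's' → {'m': 2, 'r': 4}
store['v'] = 1 → {'m': 2, 'r': 4, 'v': 1}
store['r'] = 0 → {'m': 2, 'r': 0, 'v': 1}

{'m': 2, 'r': 0, 'v': 1}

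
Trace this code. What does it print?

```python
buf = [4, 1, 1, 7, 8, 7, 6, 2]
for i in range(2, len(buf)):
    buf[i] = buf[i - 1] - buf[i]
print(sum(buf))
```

i=2: buf[2] = 1-1 = 0 → [4, 1, 0, 7, 8, 7, 6, 2]
i=3: buf[3] = 0-7 = -7 → [4, 1, 0, -7, 8, 7, 6, 2]
i=4: buf[4] = (-7)-8 = -15 → [4, 1, 0, -7, -15, 7, 6, 2]
i=5: buf[5] = (-15)-7 = -22 → [4, 1, 0, -7, -15, -22, 6, 2]
i=6: buf[6] = (-22)-6 = -28 → [4, 1, 0, -7, -15, -22, -28, 2]
i=7: buf[7] = (-28)-2 = -30 → [4, 1, 0, -7, -15, -22, -28, -30]
sum = -97

-97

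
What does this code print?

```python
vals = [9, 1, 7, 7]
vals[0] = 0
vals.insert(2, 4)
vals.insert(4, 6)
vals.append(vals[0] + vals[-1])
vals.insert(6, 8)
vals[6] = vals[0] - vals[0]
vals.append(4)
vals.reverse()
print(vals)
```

[4, 7, 0, 7, 6, 7, 4, 1, 0]

vals[0] = 0 → [0, 1, 7, 7]
insert 4 at 2 → [0, 1, 4, 7, 7]
insert 6 at 4 → [0, 1, 4, 7, 6, 7]
append vals[0]+vals[-1] = 0+7 = 7 → [0, 1, 4, 7, 6, 7, 7]
insert 8 at 6 → [0, 1, 4, 7, 6, 7, 8, 7]
vals[6] = vals[0]-vals[0] = 0-0 = 0 → [0, 1, 4, 7, 6, 7, 0, 7]
append 4 → [0, 1, 4, 7, 6, 7, 0, 7, 4]
reverse → [4, 7, 0, 7, 6, 7, 4, 1, 0]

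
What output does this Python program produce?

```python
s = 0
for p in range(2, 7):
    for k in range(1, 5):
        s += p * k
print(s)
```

p=2,k=1: s = 0+2 = 2
p=2,k=2: s = 2+4 = 6
p=2,k=3: s = 6+6 = 12
p=2,k=4: s = 12+8 = 20
p=3,k=1: s = 20+3 = 23
p=3,k=2: s = 23+6 = 29
p=3,k=3: s = 29+9 = 38
p=3,k=4: s = 38+12 = 50
p=4,k=1: s = 50+4 = 54
p=4,k=2: s = 54+8 = 62
p=4,k=3: s = 62+12 = 74
p=4,k=4: s = 74+16 = 90
p=5,k=1: s = 90+5 = 95
p=5,k=2: s = 95+10 = 105
p=5,k=3: s = 105+15 = 120
p=5,k=4: s = 120+20 = 140
p=6,k=1: s = 140+6 = 146
p=6,k=2: s = 146+12 = 158
p=6,k=3: s = 158+18 = 176
p=6,k=4: s = 176+24 = 200

200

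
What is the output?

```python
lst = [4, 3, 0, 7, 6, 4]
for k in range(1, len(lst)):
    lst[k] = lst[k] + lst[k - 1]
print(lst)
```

[4, 7, 7, 14, 20, 24]

k=1: lst[1] = 3+4 = 7 → [4, 7, 0, 7, 6, 4]
k=2: lst[2] = 0+7 = 7 → [4, 7, 7, 7, 6, 4]
k=3: lst[3] = 7+7 = 14 → [4, 7, 7, 14, 6, 4]
k=4: lst[4] = 6+14 = 20 → [4, 7, 7, 14, 20, 4]
k=5: lst[5] = 4+20 = 24 → [4, 7, 7, 14, 20, 24]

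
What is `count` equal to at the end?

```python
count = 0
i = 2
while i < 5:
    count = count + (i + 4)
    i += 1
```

i=2: count = 0+6 = 6
i=3: count = 6+7 = 13
i=4: count = 13+8 = 21

21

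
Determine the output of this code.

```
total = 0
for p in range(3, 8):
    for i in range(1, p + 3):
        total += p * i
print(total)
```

p=3,i=1: total = 0+3 = 3
p=3,i=2: total = 3+6 = 9
p=3,i=3: total = 9+9 = 18
p=3,i=4: total = 18+12 = 30
p=3,i=5: total = 30+15 = 45
p=4,i=1: total = 45+4 = 49
p=4,i=2: total = 49+8 = 57
p=4,i=3: total = 57+12 = 69
p=4,i=4: total = 69+16 = 85
p=4,i=5: total = 85+20 = 105
p=4,i=6: total = 105+24 = 129
p=5,i=1: total = 129+5 = 134
p=5,i=2: total = 134+10 = 144
p=5,i=3: total = 144+15 = 159
p=5,i=4: total = 159+20 = 179
p=5,i=5: total = 179+25 = 204
p=5,i=6: total = 204+30 = 234
p=5,i=7: total = 234+35 = 269
p=6,i=1: total = 269+6 = 275
p=6,i=2: total = 275+12 = 287
p=6,i=3: total = 287+18 = 305
p=6,i=4: total = 305+24 = 329
p=6,i=5: total = 329+30 = 359
p=6,i=6: total = 359+36 = 395
p=6,i=7: total = 395+42 = 437
p=6,i=8: total = 437+48 = 485
p=7,i=1: total = 485+7 = 492
p=7,i=2: total = 492+14 = 506
p=7,i=3: total = 506+21 = 527
p=7,i=4: total = 527+28 = 555
p=7,i=5: total = 555+35 = 590
p=7,i=6: total = 590+42 = 632
p=7,i=7: total = 632+49 = 681
p=7,i=8: total = 681+56 = 737
p=7,i=9: total = 737+63 = 800

800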